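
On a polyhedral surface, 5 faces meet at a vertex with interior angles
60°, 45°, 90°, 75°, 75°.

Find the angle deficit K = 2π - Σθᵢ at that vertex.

Sum of angles = 345°. K = 360° - 345° = 15° = π/12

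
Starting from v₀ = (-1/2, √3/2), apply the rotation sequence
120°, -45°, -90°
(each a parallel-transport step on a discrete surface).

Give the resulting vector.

Total rotation: 120° + (-45°) + (-90°) = -15°. Final vector: (-0.2588, 0.9659)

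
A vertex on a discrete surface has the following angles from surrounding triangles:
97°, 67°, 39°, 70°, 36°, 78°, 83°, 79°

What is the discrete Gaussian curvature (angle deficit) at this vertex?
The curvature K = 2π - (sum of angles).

Sum of angles = 549°. K = 360° - 549° = -189° = -21π/20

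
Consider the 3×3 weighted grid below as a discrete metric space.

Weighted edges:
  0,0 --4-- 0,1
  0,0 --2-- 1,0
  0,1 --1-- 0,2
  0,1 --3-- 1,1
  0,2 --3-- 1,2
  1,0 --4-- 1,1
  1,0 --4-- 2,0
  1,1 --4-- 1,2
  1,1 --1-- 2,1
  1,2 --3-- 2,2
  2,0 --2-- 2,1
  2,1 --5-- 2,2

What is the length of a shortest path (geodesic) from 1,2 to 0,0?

Shortest path: 1,2 → 0,2 → 0,1 → 0,0, total weight = 8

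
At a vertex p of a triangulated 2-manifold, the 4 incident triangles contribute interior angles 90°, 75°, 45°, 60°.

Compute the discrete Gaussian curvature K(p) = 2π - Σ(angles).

Sum of angles = 270°. K = 360° - 270° = 90°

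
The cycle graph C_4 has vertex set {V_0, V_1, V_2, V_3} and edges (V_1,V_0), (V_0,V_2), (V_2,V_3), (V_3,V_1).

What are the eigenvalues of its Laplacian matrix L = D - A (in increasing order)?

The cycle graph C_n has Laplacian eigenvalues λ_k = 2 − 2cos(2πk/n), k = 0, 1, …, n−1. Here n = 4:
k=0: 2 − 2cos(0) = 0.0; k=1: 2 − 2cos(π/2) = 2.0; k=2: 2 − 2cos(π) = 4.0; k=3: 2 − 2cos(3π/2) = 2.0.
Laplacian eigenvalues (increasing order): [0.0, 2.0, 2.0, 4.0]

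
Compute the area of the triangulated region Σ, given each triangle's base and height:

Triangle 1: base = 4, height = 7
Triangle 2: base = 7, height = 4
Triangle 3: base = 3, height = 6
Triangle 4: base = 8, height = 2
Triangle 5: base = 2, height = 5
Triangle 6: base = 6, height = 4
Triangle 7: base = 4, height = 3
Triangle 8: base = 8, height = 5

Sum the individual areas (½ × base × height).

(1/2)×4×7 + (1/2)×7×4 + (1/2)×3×6 + (1/2)×8×2 + (1/2)×2×5 + (1/2)×6×4 + (1/2)×4×3 + (1/2)×8×5 = 88.0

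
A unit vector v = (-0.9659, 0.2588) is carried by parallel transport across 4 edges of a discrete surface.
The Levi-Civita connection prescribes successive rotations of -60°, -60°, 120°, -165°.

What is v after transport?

Total rotation: (-60°) + (-60°) + 120° + (-165°) = -165°. Final vector: (1, 0)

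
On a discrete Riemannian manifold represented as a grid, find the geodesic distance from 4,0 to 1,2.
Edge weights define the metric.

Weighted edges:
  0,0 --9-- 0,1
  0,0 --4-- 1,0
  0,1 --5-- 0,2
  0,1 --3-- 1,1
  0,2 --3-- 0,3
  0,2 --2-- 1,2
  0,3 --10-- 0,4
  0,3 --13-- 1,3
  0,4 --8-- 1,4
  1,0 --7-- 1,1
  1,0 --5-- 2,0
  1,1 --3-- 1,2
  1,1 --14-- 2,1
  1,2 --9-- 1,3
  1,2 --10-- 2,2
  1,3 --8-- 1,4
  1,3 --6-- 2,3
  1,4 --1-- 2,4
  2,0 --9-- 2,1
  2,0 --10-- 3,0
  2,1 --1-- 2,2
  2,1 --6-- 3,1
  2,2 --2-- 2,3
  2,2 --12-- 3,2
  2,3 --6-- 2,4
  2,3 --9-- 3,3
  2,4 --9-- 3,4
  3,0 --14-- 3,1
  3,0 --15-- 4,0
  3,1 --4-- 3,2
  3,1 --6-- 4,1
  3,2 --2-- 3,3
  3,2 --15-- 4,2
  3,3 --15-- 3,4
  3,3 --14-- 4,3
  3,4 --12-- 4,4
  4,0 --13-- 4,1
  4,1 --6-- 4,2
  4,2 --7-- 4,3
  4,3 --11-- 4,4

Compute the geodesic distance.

Shortest path: 4,0 → 4,1 → 3,1 → 2,1 → 2,2 → 1,2, total weight = 36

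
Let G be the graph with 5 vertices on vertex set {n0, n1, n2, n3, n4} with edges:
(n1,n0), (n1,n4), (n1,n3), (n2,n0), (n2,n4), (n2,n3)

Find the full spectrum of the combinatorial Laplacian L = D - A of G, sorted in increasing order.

Degrees: deg(n0) = 2, deg(n1) = 3, deg(n2) = 3, deg(n3) = 2, deg(n4) = 2.
L = D − A with rows/columns ordered (n0, n1, n2, n3, n4):
  [ 2, -1, -1,  0,  0]
  [-1,  3,  0, -1, -1]
  [-1,  0,  3, -1, -1]
  [ 0, -1, -1,  2,  0]
  [ 0, -1, -1,  0,  2]
Characteristic polynomial: det(λI − L) = λ(λ − 2)²(λ − 3)(λ − 5).
Roots: λ = 0; (λ − 2) = 0 ⇒ λ = 2 (multiplicity 2); (λ − 3) = 0 ⇒ λ = 3; (λ − 5) = 0 ⇒ λ = 5.
(Check: the roots sum (with multiplicity) to 12, matching trace L = Σdeg = 2·6 = 12.)
Laplacian eigenvalues (increasing order): [0.0, 2.0, 2.0, 3.0, 5.0]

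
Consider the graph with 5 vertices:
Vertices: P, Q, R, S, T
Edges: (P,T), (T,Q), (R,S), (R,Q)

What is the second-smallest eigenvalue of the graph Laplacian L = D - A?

Degrees: deg(P) = 1, deg(Q) = 2, deg(R) = 2, deg(S) = 1, deg(T) = 2.
L = D − A with rows/columns ordered (P, Q, R, S, T):
  [ 1,  0,  0,  0, -1]
  [ 0,  2, -1,  0, -1]
  [ 0, -1,  2, -1,  0]
  [ 0,  0, -1,  1,  0]
  [-1, -1,  0,  0,  2]
Characteristic polynomial: det(λI − L) = λ(λ² − 3λ + 1)(λ² − 5λ + 5).
Roots: λ = 0; (λ² − 3λ + 1) = 0 ⇒ λ = (3 ± √5)/2 ≈ 0.382, 2.618; (λ² − 5λ + 5) = 0 ⇒ λ = (5 ± √5)/2 ≈ 1.382, 3.618.
(Check: the roots sum (with multiplicity) to 8, matching trace L = Σdeg = 2·4 = 8.)
Laplacian eigenvalues: [0.0, 0.382, 1.382, 2.618, 3.618]. Algebraic connectivity (smallest non-zero eigenvalue) = 0.382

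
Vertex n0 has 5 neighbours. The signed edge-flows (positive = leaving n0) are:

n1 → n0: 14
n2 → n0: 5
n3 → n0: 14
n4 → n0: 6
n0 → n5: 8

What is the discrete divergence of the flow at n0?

Divergence = sum of outgoing flows = (-14) + (-5) + (-14) + (-6) + 8 = -31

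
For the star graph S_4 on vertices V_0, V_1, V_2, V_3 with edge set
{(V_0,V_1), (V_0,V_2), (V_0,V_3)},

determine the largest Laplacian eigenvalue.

The star S_4 is the complete bipartite graph K_{1,3} (one hub of degree 3, 3 leaves of degree 1). The Laplacian spectrum of K_{p,q} is 0, p (multiplicity q−1), q (multiplicity p−1), p+q. With p = 1, q = 3: 0 once, 1 with multiplicity 2, and 4 once. (Check: trace L = sum of degrees = 6 = 2·1 + 4.)
Laplacian eigenvalues: [0.0, 1.0, 1.0, 4.0]. Largest eigenvalue (spectral radius) = 4.0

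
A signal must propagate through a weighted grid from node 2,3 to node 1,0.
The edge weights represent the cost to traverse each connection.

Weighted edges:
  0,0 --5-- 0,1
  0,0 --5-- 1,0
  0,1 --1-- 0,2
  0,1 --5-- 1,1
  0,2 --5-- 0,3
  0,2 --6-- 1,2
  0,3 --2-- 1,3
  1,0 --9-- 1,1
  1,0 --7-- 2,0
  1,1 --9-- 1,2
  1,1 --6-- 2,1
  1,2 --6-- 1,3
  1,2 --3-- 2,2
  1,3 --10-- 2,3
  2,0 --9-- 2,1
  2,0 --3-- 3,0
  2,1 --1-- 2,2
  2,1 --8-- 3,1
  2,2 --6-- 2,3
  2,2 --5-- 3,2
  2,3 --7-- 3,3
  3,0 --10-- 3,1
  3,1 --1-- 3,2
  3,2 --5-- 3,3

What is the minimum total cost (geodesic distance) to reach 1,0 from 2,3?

Shortest path: 2,3 → 2,2 → 2,1 → 1,1 → 1,0, total weight = 22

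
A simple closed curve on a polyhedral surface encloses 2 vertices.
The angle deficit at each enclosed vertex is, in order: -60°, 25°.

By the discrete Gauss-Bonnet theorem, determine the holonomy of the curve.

Holonomy = total enclosed curvature = (-60°) + 25° = -35°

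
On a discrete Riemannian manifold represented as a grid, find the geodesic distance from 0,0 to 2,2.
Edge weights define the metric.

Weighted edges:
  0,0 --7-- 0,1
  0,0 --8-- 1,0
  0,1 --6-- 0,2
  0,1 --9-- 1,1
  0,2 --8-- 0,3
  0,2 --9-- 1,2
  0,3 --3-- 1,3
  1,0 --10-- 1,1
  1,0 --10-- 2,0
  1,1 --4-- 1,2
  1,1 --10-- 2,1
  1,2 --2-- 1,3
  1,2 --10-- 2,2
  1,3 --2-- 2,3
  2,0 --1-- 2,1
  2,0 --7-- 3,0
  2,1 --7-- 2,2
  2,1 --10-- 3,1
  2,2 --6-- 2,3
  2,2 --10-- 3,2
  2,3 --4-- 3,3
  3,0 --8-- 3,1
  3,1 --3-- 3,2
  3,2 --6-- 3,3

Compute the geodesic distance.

Shortest path: 0,0 → 1,0 → 2,0 → 2,1 → 2,2, total weight = 26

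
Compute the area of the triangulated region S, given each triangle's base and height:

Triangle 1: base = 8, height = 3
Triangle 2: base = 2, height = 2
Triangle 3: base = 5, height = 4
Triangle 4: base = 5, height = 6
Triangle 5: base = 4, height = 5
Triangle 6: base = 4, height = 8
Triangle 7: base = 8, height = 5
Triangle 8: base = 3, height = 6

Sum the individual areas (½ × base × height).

(1/2)×8×3 + (1/2)×2×2 + (1/2)×5×4 + (1/2)×5×6 + (1/2)×4×5 + (1/2)×4×8 + (1/2)×8×5 + (1/2)×3×6 = 94.0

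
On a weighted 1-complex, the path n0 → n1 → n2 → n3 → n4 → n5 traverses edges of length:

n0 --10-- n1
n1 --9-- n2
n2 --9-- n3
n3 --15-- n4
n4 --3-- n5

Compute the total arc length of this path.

Arc length = 10 + 9 + 9 + 15 + 3 = 46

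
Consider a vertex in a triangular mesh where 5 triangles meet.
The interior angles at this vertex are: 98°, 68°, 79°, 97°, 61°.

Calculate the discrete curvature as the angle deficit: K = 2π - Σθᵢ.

Sum of angles = 403°. K = 360° - 403° = -43° = -43π/180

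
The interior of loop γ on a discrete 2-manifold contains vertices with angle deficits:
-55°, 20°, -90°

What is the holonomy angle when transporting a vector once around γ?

Holonomy = total enclosed curvature = (-55°) + 20° + (-90°) = -125°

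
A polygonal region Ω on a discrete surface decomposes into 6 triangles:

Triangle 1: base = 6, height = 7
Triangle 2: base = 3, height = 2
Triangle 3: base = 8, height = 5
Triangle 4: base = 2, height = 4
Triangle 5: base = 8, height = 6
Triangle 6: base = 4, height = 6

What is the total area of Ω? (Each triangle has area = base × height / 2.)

(1/2)×6×7 + (1/2)×3×2 + (1/2)×8×5 + (1/2)×2×4 + (1/2)×8×6 + (1/2)×4×6 = 84.0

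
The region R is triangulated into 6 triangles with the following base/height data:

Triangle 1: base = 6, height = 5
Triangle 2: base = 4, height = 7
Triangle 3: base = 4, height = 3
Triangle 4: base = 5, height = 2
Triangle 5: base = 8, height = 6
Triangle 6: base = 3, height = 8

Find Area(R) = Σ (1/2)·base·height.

(1/2)×6×5 + (1/2)×4×7 + (1/2)×4×3 + (1/2)×5×2 + (1/2)×8×6 + (1/2)×3×8 = 76.0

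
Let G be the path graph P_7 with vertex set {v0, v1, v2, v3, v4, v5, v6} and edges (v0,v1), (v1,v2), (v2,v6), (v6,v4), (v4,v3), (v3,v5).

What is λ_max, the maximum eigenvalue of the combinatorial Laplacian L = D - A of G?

The path graph P_n has Laplacian eigenvalues λ_k = 2 − 2cos(kπ/n), k = 0, 1, …, n−1. Here n = 7:
k=0: 2 − 2cos(0) = 0.0; k=1: 2 − 2cos(π/7) = 0.1981; k=2: 2 − 2cos(2π/7) = 0.753; k=3: 2 − 2cos(3π/7) = 1.555; k=4: 2 − 2cos(4π/7) = 2.445; k=5: 2 − 2cos(5π/7) = 3.247; k=6: 2 − 2cos(6π/7) = 3.8019.
Laplacian eigenvalues: [0.0, 0.1981, 0.753, 1.555, 2.445, 3.247, 3.8019]. Largest eigenvalue (spectral radius) = 3.8019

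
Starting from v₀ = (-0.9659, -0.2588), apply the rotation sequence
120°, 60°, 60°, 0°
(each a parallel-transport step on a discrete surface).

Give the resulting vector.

Total rotation: 120° + 60° + 60° + 0° = 240° ≡ -120° (mod 360°). Final vector: (0.2588, 0.9659)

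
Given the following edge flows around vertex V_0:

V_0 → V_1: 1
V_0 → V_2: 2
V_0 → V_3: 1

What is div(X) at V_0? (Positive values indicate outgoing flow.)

Divergence = sum of outgoing flows = 1 + 2 + 1 = 4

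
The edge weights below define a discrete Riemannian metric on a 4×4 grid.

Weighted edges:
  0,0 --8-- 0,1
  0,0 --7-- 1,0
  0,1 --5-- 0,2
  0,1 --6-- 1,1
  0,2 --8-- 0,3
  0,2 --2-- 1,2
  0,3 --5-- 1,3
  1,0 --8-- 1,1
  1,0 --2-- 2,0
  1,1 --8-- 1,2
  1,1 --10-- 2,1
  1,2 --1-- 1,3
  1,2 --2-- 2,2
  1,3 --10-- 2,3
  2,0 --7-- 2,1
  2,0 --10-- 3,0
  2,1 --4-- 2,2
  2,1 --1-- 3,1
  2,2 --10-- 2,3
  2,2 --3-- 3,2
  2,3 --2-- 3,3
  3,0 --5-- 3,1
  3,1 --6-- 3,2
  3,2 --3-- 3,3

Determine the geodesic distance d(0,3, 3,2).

Shortest path: 0,3 → 1,3 → 1,2 → 2,2 → 3,2, total weight = 11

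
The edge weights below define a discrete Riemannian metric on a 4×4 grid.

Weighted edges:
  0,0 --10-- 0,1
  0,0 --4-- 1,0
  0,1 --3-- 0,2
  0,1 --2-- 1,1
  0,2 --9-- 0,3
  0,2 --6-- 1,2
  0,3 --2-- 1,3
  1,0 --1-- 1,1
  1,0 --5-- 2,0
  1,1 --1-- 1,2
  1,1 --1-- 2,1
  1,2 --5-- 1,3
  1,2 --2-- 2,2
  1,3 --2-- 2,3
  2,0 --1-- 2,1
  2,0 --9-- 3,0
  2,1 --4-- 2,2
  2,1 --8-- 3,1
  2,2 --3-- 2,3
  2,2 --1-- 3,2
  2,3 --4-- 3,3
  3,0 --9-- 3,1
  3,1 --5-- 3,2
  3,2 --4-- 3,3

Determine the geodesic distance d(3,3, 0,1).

Shortest path: 3,3 → 3,2 → 2,2 → 1,2 → 1,1 → 0,1, total weight = 10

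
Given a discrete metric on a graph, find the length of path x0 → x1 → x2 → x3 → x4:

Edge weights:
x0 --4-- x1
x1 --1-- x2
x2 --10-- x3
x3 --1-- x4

Arc length = 4 + 1 + 10 + 1 = 16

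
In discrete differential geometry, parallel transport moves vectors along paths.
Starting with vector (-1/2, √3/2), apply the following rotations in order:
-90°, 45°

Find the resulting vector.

Total rotation: (-90°) + 45° = -45°. Final vector: (0.2588, 0.9659)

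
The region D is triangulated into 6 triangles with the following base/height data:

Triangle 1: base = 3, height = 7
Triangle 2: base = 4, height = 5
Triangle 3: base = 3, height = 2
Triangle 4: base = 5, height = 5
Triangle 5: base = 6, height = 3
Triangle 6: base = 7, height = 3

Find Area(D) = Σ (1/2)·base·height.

(1/2)×3×7 + (1/2)×4×5 + (1/2)×3×2 + (1/2)×5×5 + (1/2)×6×3 + (1/2)×7×3 = 55.5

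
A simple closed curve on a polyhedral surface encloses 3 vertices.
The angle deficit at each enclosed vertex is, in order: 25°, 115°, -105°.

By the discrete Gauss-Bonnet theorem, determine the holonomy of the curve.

Holonomy = total enclosed curvature = 25° + 115° + (-105°) = 35°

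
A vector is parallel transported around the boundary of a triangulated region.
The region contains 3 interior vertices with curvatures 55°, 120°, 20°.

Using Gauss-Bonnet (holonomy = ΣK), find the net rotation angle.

Holonomy = total enclosed curvature = 55° + 120° + 20° = 195°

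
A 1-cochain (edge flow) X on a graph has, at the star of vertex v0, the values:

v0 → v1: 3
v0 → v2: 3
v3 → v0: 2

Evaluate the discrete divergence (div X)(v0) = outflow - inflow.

Divergence = sum of outgoing flows = 3 + 3 + (-2) = 4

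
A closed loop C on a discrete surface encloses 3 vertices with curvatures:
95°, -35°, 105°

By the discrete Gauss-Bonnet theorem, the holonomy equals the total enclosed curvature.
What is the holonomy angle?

Holonomy = total enclosed curvature = 95° + (-35°) + 105° = 165°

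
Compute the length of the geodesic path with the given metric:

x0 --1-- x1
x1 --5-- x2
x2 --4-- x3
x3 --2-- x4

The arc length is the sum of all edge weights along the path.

Arc length = 1 + 5 + 4 + 2 = 12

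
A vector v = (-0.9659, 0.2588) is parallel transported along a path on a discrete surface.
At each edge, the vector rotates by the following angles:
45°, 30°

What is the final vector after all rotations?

Total rotation: 45° + 30° = 75°. Final vector: (-0.5000, -0.8660)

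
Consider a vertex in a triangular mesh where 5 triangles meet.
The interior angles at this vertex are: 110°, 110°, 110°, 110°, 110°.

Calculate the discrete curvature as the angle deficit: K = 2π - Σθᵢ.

Sum of angles = 550°. K = 360° - 550° = -190° = -19π/18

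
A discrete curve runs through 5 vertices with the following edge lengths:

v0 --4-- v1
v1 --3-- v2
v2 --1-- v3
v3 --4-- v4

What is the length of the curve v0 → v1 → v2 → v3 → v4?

Arc length = 4 + 3 + 1 + 4 = 12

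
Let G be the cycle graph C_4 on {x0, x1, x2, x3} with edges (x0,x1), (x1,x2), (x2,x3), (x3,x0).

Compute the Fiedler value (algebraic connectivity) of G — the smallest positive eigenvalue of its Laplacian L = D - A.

The cycle graph C_n has Laplacian eigenvalues λ_k = 2 − 2cos(2πk/n), k = 0, 1, …, n−1. Here n = 4:
k=0: 2 − 2cos(0) = 0.0; k=1: 2 − 2cos(π/2) = 2.0; k=2: 2 − 2cos(π) = 4.0; k=3: 2 − 2cos(3π/2) = 2.0.
Laplacian eigenvalues: [0.0, 2.0, 2.0, 4.0]. Algebraic connectivity (smallest non-zero eigenvalue) = 2.0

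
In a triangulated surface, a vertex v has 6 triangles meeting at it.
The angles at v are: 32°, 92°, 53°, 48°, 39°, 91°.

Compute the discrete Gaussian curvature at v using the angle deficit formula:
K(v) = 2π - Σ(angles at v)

Sum of angles = 355°. K = 360° - 355° = 5° = π/36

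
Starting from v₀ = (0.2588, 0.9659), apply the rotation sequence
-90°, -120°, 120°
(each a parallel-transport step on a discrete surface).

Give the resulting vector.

Total rotation: (-90°) + (-120°) + 120° = -90°. Final vector: (0.9659, -0.2588)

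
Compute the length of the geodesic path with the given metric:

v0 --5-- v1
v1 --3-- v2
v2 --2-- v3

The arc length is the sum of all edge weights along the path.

Arc length = 5 + 3 + 2 = 10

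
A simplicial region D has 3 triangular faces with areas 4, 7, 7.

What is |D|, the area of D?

4 + 7 + 7 = 18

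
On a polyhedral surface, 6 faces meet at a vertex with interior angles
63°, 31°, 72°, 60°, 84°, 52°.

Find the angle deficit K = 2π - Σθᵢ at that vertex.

Sum of angles = 362°. K = 360° - 362° = -2° = -π/90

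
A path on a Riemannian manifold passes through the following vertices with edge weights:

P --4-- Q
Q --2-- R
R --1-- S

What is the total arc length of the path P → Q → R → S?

Arc length = 4 + 2 + 1 = 7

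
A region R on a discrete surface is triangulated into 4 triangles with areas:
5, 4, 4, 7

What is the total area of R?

5 + 4 + 4 + 7 = 20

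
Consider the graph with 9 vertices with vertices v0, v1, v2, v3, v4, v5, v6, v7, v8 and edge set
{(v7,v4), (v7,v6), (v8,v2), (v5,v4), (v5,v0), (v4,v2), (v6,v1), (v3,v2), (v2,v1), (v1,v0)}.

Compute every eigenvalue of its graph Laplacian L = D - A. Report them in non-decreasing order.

Degrees: deg(v0) = 2, deg(v1) = 3, deg(v2) = 4, deg(v3) = 1, deg(v4) = 3, deg(v5) = 2, deg(v6) = 2, deg(v7) = 2, deg(v8) = 1.
L = D − A with rows/columns ordered (v0, v1, v2, v3, v4, v5, v6, v7, v8):
  [ 2, -1,  0,  0,  0, -1,  0,  0,  0]
  [-1,  3, -1,  0,  0,  0, -1,  0,  0]
  [ 0, -1,  4, -1, -1,  0,  0,  0, -1]
  [ 0,  0, -1,  1,  0,  0,  0,  0,  0]
  [ 0,  0, -1,  0,  3, -1,  0, -1,  0]
  [-1,  0,  0,  0, -1,  2,  0,  0,  0]
  [ 0, -1,  0,  0,  0,  0,  2, -1,  0]
  [ 0,  0,  0,  0, -1,  0, -1,  2,  0]
  [ 0,  0, -1,  0,  0,  0,  0,  0,  1]
Characteristic polynomial: det(λI − L) = λ(λ² − 6λ + 3)(λ − 1)²(λ² − 6λ + 7)(λ − 3)².
Roots: λ = 0; (λ² − 6λ + 3) = 0 ⇒ λ = 3 ± √6 ≈ 0.5505, 5.4495; (λ − 1) = 0 ⇒ λ = 1 (multiplicity 2); (λ² − 6λ + 7) = 0 ⇒ λ = 3 ± √2 ≈ 1.5858, 4.4142; (λ − 3) = 0 ⇒ λ = 3 (multiplicity 2).
(Check: the roots sum (with multiplicity) to 20, matching trace L = Σdeg = 2·10 = 20.)
Laplacian eigenvalues (increasing order): [0.0, 0.5505, 1.0, 1.0, 1.5858, 3.0, 3.0, 4.4142, 5.4495]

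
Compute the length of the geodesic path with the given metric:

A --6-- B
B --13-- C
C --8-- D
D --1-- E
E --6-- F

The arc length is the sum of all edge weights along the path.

Arc length = 6 + 13 + 8 + 1 + 6 = 34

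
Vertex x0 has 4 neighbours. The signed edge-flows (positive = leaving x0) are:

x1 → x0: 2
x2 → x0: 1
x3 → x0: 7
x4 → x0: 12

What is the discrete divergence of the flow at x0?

Divergence = sum of outgoing flows = (-2) + (-1) + (-7) + (-12) = -22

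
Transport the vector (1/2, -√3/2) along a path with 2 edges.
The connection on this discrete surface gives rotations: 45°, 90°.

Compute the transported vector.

Total rotation: 45° + 90° = 135°. Final vector: (0.2588, 0.9659)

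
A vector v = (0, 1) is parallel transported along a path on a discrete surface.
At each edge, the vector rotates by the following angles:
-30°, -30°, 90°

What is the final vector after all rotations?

Total rotation: (-30°) + (-30°) + 90° = 30°. Final vector: (-0.5000, 0.8660)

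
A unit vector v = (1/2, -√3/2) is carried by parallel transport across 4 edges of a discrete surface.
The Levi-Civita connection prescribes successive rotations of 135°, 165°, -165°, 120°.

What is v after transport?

Total rotation: 135° + 165° + (-165°) + 120° = 255° ≡ -105° (mod 360°). Final vector: (-0.9659, -0.2588)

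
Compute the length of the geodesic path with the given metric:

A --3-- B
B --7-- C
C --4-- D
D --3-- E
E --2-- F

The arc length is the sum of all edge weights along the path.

Arc length = 3 + 7 + 4 + 3 + 2 = 19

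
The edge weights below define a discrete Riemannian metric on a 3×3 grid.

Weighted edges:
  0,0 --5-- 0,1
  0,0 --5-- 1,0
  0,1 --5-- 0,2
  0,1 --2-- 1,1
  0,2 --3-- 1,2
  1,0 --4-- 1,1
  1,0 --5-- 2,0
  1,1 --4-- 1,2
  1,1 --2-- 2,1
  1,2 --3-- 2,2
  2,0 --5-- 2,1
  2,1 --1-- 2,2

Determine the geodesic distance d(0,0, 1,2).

Shortest path: 0,0 → 0,1 → 1,1 → 1,2, total weight = 11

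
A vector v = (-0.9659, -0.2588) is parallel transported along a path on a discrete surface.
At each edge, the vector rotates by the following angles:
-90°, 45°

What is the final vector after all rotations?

Total rotation: (-90°) + 45° = -45°. Final vector: (-0.8660, 0.5000)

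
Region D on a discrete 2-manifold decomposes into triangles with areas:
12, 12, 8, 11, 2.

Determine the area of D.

12 + 12 + 8 + 11 + 2 = 45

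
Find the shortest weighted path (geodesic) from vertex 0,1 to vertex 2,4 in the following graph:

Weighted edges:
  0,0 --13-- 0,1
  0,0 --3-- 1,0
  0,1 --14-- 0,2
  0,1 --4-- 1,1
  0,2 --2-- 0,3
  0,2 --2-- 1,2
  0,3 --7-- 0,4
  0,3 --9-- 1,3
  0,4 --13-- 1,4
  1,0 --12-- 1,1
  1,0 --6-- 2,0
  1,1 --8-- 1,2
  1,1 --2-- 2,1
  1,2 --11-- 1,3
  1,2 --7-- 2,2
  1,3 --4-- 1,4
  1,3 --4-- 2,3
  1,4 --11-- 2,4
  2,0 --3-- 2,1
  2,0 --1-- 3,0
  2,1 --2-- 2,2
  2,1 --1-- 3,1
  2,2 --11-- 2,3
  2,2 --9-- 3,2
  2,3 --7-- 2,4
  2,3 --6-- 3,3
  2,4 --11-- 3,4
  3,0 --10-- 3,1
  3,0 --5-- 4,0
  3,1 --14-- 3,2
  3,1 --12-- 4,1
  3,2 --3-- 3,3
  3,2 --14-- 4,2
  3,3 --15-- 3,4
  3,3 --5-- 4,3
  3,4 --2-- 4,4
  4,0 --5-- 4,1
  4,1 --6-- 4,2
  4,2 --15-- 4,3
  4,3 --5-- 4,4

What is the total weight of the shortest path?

Shortest path: 0,1 → 1,1 → 2,1 → 2,2 → 2,3 → 2,4, total weight = 26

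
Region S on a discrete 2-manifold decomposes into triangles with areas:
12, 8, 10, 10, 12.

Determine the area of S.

12 + 8 + 10 + 10 + 12 = 52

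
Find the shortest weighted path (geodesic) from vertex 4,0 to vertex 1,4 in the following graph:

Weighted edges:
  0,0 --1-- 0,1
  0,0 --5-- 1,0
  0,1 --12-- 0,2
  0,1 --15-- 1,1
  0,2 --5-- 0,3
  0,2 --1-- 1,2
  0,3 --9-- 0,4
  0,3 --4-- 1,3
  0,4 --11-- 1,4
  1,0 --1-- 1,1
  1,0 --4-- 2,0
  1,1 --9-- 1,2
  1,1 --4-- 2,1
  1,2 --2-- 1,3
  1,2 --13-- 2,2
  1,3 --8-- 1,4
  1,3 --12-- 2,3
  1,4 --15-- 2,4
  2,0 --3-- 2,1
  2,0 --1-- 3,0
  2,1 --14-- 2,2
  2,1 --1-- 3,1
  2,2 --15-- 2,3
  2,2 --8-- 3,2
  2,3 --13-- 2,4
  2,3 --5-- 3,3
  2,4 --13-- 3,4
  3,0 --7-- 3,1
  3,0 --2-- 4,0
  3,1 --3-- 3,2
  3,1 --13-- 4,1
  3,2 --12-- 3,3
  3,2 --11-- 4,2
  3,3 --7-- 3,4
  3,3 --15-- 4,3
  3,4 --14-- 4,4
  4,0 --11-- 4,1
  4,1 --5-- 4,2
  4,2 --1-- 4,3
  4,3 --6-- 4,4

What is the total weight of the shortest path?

Shortest path: 4,0 → 3,0 → 2,0 → 1,0 → 1,1 → 1,2 → 1,3 → 1,4, total weight = 27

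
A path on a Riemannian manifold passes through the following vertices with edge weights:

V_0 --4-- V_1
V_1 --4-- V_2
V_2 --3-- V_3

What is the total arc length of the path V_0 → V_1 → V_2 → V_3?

Arc length = 4 + 4 + 3 = 11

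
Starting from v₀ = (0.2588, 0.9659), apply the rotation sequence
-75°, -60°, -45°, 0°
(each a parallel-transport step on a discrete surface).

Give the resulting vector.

Total rotation: (-75°) + (-60°) + (-45°) + 0° = -180° ≡ 180° (mod 360°). Final vector: (-0.2588, -0.9659)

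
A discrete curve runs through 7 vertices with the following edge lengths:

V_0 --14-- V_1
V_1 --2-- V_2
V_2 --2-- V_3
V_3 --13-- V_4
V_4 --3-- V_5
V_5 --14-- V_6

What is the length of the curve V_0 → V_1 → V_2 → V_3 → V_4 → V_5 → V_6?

Arc length = 14 + 2 + 2 + 13 + 3 + 14 = 48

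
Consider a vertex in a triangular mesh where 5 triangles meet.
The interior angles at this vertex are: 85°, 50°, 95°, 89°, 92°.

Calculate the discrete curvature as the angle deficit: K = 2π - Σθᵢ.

Sum of angles = 411°. K = 360° - 411° = -51° = -17π/60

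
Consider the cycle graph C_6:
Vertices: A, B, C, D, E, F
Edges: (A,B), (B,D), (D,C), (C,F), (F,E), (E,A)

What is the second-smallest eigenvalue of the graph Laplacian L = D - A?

The cycle graph C_n has Laplacian eigenvalues λ_k = 2 − 2cos(2πk/n), k = 0, 1, …, n−1. Here n = 6:
k=0: 2 − 2cos(0) = 0.0; k=1: 2 − 2cos(π/3) = 1.0; k=2: 2 − 2cos(2π/3) = 3.0; k=3: 2 − 2cos(π) = 4.0; k=4: 2 − 2cos(4π/3) = 3.0; k=5: 2 − 2cos(5π/3) = 1.0.
Laplacian eigenvalues: [0.0, 1.0, 1.0, 3.0, 3.0, 4.0]. Algebraic connectivity (smallest non-zero eigenvalue) = 1.0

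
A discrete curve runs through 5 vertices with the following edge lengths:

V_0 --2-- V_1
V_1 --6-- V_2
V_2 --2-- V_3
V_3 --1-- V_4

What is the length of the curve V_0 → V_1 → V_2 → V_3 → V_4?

Arc length = 2 + 6 + 2 + 1 = 11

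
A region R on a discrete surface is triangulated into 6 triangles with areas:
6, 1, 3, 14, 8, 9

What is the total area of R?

6 + 1 + 3 + 14 + 8 + 9 = 41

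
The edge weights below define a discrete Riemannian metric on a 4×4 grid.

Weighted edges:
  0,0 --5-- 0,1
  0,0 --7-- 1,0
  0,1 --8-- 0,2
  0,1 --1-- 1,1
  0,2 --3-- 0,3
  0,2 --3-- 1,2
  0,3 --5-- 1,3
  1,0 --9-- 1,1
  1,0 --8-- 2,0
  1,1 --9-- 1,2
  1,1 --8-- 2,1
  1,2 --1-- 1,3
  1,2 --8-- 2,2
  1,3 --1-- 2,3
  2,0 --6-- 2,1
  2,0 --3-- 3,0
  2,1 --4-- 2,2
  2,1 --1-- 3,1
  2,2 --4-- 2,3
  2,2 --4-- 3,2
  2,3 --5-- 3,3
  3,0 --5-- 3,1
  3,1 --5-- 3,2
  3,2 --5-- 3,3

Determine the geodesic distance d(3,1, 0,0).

Shortest path: 3,1 → 2,1 → 1,1 → 0,1 → 0,0, total weight = 15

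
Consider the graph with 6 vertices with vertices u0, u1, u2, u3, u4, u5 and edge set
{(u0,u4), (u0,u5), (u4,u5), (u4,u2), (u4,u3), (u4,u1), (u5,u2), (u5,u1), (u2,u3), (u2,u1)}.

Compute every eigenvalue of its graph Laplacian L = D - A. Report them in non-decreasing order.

Degrees: deg(u0) = 2, deg(u1) = 3, deg(u2) = 4, deg(u3) = 2, deg(u4) = 5, deg(u5) = 4.
L = D − A with rows/columns ordered (u0, u1, u2, u3, u4, u5):
  [ 2,  0,  0,  0, -1, -1]
  [ 0,  3, -1,  0, -1, -1]
  [ 0, -1,  4, -1, -1, -1]
  [ 0,  0, -1,  2, -1,  0]
  [-1, -1, -1, -1,  5, -1]
  [-1, -1, -1,  0, -1,  4]
Characteristic polynomial: det(λI − L) = λ(λ² − 7λ + 9)(λ² − 7λ + 11)(λ − 6).
Roots: λ = 0; (λ² − 7λ + 9) = 0 ⇒ λ = (7 ± √13)/2 ≈ 1.6972, 5.3028; (λ² − 7λ + 11) = 0 ⇒ λ = (7 ± √5)/2 ≈ 2.382, 4.618; (λ − 6) = 0 ⇒ λ = 6.
(Check: the roots sum (with multiplicity) to 20, matching trace L = Σdeg = 2·10 = 20.)
Laplacian eigenvalues (increasing order): [0.0, 1.6972, 2.382, 4.618, 5.3028, 6.0]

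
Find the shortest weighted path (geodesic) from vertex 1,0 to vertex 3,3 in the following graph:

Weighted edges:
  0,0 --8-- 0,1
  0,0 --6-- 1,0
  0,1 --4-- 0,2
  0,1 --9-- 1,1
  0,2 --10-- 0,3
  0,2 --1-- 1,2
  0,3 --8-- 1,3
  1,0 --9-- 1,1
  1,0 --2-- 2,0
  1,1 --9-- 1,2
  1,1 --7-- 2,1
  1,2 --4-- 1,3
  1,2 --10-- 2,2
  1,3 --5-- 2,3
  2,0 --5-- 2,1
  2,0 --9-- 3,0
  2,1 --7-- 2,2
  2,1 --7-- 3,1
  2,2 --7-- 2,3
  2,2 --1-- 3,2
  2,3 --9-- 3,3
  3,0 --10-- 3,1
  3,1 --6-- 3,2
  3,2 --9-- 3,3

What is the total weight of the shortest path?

Shortest path: 1,0 → 2,0 → 2,1 → 2,2 → 3,2 → 3,3, total weight = 24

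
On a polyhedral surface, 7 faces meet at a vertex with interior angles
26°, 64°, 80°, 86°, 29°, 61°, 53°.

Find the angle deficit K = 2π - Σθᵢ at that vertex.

Sum of angles = 399°. K = 360° - 399° = -39° = -13π/60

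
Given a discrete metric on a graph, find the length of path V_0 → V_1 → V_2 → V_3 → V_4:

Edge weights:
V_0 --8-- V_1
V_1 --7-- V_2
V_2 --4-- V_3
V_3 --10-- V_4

Arc length = 8 + 7 + 4 + 10 = 29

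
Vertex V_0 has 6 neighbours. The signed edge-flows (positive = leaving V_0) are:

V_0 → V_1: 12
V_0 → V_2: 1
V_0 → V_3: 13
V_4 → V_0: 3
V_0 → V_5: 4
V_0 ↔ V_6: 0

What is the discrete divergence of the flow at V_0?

Divergence = sum of outgoing flows = 12 + 1 + 13 + (-3) + 4 + 0 = 27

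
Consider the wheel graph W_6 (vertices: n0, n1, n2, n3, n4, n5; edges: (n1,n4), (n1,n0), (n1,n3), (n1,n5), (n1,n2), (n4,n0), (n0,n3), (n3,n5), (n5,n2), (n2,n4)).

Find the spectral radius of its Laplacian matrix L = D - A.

The wheel W_6 is the join K_1 ∨ C_5 (a hub joined to every vertex of a cycle of length 5). For a join G ∨ H (G on p vertices, H on q vertices) the Laplacian spectrum is 0, p+q, the eigenvalues of L(G) other than one 0 each shifted by +q, and the eigenvalues of L(H) other than one 0 each shifted by +p. With G = K_1 (p = 1, nothing left after dropping its 0) and H = C_5 (q = 5, eigenvalues 2 − 2cos(2πk/5), k = 0, …, 4; drop k = 0), the spectrum of W_6 is 0, 6, and 1 + (2 − 2cos(2πk/5)) = 3 − 2cos(2πk/5) for k = 1, …, 4:
k=1: 3 − 2cos(2π/5) = 2.382; k=2: 3 − 2cos(4π/5) = 4.618; k=3: 3 − 2cos(6π/5) = 4.618; k=4: 3 − 2cos(8π/5) = 2.382.
Laplacian eigenvalues: [0.0, 2.382, 2.382, 4.618, 4.618, 6.0]. Largest eigenvalue (spectral radius) = 6.0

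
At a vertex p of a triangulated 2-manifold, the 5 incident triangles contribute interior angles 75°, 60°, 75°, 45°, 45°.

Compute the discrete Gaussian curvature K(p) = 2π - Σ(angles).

Sum of angles = 300°. K = 360° - 300° = 60°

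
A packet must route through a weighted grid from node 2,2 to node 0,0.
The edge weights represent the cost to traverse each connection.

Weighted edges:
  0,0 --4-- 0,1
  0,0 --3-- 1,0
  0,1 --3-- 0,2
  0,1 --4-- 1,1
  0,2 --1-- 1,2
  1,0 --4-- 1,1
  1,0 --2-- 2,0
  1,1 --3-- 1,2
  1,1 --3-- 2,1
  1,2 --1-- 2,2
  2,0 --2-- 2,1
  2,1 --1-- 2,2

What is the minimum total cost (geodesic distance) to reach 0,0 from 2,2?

Shortest path: 2,2 → 2,1 → 2,0 → 1,0 → 0,0, total weight = 8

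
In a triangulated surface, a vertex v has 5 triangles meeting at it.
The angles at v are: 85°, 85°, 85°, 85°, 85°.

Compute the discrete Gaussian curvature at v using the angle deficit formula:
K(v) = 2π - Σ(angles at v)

Sum of angles = 425°. K = 360° - 425° = -65°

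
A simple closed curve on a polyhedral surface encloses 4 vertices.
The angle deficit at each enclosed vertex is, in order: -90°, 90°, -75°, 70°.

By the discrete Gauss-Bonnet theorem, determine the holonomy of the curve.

Holonomy = total enclosed curvature = (-90°) + 90° + (-75°) + 70° = -5°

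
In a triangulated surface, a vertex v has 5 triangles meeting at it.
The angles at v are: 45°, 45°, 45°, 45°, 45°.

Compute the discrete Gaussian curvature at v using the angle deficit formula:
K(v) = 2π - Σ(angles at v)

Sum of angles = 225°. K = 360° - 225° = 135° = 3π/4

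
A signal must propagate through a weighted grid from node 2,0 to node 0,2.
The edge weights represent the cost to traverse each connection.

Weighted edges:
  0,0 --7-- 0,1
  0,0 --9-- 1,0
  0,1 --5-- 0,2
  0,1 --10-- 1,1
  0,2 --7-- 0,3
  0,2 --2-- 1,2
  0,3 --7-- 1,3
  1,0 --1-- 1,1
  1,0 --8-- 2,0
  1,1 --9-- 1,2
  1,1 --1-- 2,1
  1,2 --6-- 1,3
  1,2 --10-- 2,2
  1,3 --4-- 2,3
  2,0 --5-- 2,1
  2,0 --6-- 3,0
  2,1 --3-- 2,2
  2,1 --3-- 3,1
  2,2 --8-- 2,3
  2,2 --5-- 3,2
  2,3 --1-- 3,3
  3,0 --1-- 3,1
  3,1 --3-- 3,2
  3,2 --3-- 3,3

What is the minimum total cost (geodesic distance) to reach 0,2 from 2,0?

Shortest path: 2,0 → 2,1 → 1,1 → 1,2 → 0,2, total weight = 17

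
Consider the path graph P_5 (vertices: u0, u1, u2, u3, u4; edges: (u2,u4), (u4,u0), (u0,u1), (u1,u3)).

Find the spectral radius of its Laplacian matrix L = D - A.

The path graph P_n has Laplacian eigenvalues λ_k = 2 − 2cos(kπ/n), k = 0, 1, …, n−1. Here n = 5:
k=0: 2 − 2cos(0) = 0.0; k=1: 2 − 2cos(π/5) = 0.382; k=2: 2 − 2cos(2π/5) = 1.382; k=3: 2 − 2cos(3π/5) = 2.618; k=4: 2 − 2cos(4π/5) = 3.618.
Laplacian eigenvalues: [0.0, 0.382, 1.382, 2.618, 3.618]. Largest eigenvalue (spectral radius) = 3.618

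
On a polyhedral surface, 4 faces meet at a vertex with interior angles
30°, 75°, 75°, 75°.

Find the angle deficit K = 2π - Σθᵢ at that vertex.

Sum of angles = 255°. K = 360° - 255° = 105° = 7π/12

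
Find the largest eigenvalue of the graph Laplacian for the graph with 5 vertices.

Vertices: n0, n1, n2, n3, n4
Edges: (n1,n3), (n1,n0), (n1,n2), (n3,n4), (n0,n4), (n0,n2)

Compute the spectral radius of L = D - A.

Degrees: deg(n0) = 3, deg(n1) = 3, deg(n2) = 2, deg(n3) = 2, deg(n4) = 2.
L = D − A with rows/columns ordered (n0, n1, n2, n3, n4):
  [ 3, -1, -1,  0, -1]
  [-1,  3, -1, -1,  0]
  [-1, -1,  2,  0,  0]
  [ 0, -1,  0,  2, -1]
  [-1,  0,  0, -1,  2]
Characteristic polynomial: det(λI − L) = λ(λ² − 5λ + 5)(λ² − 7λ + 11).
Roots: λ = 0; (λ² − 5λ + 5) = 0 ⇒ λ = (5 ± √5)/2 ≈ 1.382, 3.618; (λ² − 7λ + 11) = 0 ⇒ λ = (7 ± √5)/2 ≈ 2.382, 4.618.
(Check: the roots sum (with multiplicity) to 12, matching trace L = Σdeg = 2·6 = 12.)
Laplacian eigenvalues: [0.0, 1.382, 2.382, 3.618, 4.618]. Largest eigenvalue (spectral radius) = 4.618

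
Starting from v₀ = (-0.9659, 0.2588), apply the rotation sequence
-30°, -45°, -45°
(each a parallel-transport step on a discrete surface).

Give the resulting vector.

Total rotation: (-30°) + (-45°) + (-45°) = -120°. Final vector: (0.7071, 0.7071)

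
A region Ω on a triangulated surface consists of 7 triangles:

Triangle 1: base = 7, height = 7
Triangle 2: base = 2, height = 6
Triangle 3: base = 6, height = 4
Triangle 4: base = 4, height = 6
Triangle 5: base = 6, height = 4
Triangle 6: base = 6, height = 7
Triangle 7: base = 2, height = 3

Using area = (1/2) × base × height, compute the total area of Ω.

(1/2)×7×7 + (1/2)×2×6 + (1/2)×6×4 + (1/2)×4×6 + (1/2)×6×4 + (1/2)×6×7 + (1/2)×2×3 = 90.5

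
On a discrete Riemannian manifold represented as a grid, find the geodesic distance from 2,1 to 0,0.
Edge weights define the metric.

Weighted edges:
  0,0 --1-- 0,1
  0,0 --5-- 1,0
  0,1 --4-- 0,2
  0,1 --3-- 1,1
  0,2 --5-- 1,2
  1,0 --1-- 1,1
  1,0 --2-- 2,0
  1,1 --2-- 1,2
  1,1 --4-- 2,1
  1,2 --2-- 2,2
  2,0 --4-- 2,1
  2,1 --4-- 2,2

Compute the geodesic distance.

Shortest path: 2,1 → 1,1 → 0,1 → 0,0, total weight = 8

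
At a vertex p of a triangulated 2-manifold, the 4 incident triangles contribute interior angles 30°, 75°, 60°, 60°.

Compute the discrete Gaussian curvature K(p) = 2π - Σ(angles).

Sum of angles = 225°. K = 360° - 225° = 135° = 3π/4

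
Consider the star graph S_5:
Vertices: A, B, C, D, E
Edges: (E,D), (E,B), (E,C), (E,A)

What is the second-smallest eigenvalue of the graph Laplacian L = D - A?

The star S_5 is the complete bipartite graph K_{1,4} (one hub of degree 4, 4 leaves of degree 1). The Laplacian spectrum of K_{p,q} is 0, p (multiplicity q−1), q (multiplicity p−1), p+q. With p = 1, q = 4: 0 once, 1 with multiplicity 3, and 5 once. (Check: trace L = sum of degrees = 8 = 3·1 + 5.)
Laplacian eigenvalues: [0.0, 1.0, 1.0, 1.0, 5.0]. Algebraic connectivity (smallest non-zero eigenvalue) = 1.0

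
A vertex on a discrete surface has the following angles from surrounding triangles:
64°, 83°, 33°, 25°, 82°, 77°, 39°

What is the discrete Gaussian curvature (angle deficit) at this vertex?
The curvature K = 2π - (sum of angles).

Sum of angles = 403°. K = 360° - 403° = -43° = -43π/180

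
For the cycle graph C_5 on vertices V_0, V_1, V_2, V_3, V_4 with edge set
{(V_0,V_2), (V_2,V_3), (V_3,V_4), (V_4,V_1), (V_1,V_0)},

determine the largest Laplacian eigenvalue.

The cycle graph C_n has Laplacian eigenvalues λ_k = 2 − 2cos(2πk/n), k = 0, 1, …, n−1. Here n = 5:
k=0: 2 − 2cos(0) = 0.0; k=1: 2 − 2cos(2π/5) = 1.382; k=2: 2 − 2cos(4π/5) = 3.618; k=3: 2 − 2cos(6π/5) = 3.618; k=4: 2 − 2cos(8π/5) = 1.382.
Laplacian eigenvalues: [0.0, 1.382, 1.382, 3.618, 3.618]. Largest eigenvalue (spectral radius) = 3.618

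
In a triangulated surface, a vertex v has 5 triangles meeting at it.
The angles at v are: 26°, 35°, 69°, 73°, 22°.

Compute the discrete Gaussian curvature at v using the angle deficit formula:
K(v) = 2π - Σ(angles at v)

Sum of angles = 225°. K = 360° - 225° = 135° = 3π/4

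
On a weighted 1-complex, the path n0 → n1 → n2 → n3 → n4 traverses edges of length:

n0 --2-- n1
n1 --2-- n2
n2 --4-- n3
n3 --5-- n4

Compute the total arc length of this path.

Arc length = 2 + 2 + 4 + 5 = 13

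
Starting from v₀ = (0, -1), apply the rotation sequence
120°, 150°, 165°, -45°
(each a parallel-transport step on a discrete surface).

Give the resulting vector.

Total rotation: 120° + 150° + 165° + (-45°) = 390° ≡ 30° (mod 360°). Final vector: (0.5000, -0.8660)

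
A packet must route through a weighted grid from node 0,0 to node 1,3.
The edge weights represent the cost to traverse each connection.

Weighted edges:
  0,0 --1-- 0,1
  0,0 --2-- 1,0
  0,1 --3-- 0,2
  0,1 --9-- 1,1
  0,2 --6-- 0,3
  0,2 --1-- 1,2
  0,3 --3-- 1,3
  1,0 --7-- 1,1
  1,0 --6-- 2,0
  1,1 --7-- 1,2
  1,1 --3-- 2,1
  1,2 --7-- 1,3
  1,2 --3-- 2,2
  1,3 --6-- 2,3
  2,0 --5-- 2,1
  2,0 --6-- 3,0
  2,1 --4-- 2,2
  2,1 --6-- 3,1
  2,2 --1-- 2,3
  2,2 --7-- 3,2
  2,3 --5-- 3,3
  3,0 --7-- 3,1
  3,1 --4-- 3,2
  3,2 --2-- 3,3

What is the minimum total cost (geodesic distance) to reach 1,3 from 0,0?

Shortest path: 0,0 → 0,1 → 0,2 → 1,2 → 1,3, total weight = 12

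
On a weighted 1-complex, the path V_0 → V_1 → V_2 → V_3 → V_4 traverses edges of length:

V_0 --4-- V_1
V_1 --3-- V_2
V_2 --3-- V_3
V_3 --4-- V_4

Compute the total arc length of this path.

Arc length = 4 + 3 + 3 + 4 = 14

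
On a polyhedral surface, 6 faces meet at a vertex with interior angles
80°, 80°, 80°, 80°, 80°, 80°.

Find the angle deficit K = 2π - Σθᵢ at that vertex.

Sum of angles = 480°. K = 360° - 480° = -120°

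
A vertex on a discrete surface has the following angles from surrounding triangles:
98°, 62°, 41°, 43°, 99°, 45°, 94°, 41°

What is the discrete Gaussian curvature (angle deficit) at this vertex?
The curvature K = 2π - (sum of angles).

Sum of angles = 523°. K = 360° - 523° = -163° = -163π/180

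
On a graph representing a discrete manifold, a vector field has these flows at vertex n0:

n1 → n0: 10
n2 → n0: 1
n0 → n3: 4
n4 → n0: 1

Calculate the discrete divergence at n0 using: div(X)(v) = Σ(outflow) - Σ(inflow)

Divergence = sum of outgoing flows = (-10) + (-1) + 4 + (-1) = -8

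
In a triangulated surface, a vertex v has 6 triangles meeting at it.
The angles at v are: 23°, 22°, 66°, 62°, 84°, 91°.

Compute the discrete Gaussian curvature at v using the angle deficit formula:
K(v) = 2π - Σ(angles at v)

Sum of angles = 348°. K = 360° - 348° = 12° = π/15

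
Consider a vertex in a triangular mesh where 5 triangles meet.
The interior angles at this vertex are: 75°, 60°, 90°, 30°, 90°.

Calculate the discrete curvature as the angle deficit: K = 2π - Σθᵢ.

Sum of angles = 345°. K = 360° - 345° = 15°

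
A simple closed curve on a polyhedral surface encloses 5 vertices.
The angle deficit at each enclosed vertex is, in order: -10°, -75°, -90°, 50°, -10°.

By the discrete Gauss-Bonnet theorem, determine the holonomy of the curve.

Holonomy = total enclosed curvature = (-10°) + (-75°) + (-90°) + 50° + (-10°) = -135°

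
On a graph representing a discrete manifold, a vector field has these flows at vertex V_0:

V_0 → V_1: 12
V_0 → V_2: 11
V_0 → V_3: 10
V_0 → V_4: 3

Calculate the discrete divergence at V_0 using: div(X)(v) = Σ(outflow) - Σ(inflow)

Divergence = sum of outgoing flows = 12 + 11 + 10 + 3 = 36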